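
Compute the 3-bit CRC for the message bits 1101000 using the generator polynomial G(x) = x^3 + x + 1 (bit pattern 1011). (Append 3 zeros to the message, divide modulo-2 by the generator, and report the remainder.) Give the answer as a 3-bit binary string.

011

Append 3 zeros: 1101000000. Divide by 1011 (XOR where the leading bit is 1):
  pos 0: 1101 XOR 1011 = 0110
  pos 1: 1100 XOR 1011 = 0111
  pos 2: 1110 XOR 1011 = 0101
  pos 3: 1010 XOR 1011 = 0001
  pos 6: 1000 XOR 1011 = 0011
Remainder (last 3 bits) = 011. This is the CRC / FCS.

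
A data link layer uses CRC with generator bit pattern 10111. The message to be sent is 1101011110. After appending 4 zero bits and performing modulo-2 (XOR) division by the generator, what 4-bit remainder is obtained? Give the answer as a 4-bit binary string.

1011

Append 4 zeros: 11010111100000. Divide by 10111 (XOR where the leading bit is 1):
  pos 0: 11010 XOR 10111 = 01101
  pos 1: 11011 XOR 10111 = 01100
  pos 2: 11001 XOR 10111 = 01110
  pos 3: 11101 XOR 10111 = 01010
  pos 4: 10101 XOR 10111 = 00010
  pos 7: 10000 XOR 10111 = 00111
  pos 9: 11100 XOR 10111 = 01011
Remainder (last 4 bits) = 1011. This is the CRC / FCS.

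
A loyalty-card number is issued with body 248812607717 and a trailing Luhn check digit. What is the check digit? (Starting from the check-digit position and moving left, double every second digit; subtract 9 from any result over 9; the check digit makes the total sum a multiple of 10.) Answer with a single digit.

Partial digits right→left: 7 1 7 7 0 6 2 1 8 8 4 2
Double every second digit counting from the check-digit position (so the 1st, 3rd, 5th, ... of the partial from the right).
  doubled (with −9 where >9): 5 5 0 4 7 8 → sum 29
  kept as-is: 1 7 6 1 8 2 → sum 25
Total = 29 + 25 = 54.
Check digit = (10 − (54 mod 10)) mod 10 = 6.

6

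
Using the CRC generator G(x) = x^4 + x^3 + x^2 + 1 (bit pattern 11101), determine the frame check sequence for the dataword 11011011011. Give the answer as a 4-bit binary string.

Append 4 zeros: 110110110110000. Divide by 11101 (XOR where the leading bit is 1):
  pos 0: 11011 XOR 11101 = 00110
  pos 2: 11001 XOR 11101 = 00100
  pos 4: 10010 XOR 11101 = 01111
  pos 5: 11111 XOR 11101 = 00010
  pos 8: 10100 XOR 11101 = 01001
  pos 9: 10010 XOR 11101 = 01111
  pos 10: 11110 XOR 11101 = 00011
Remainder (last 4 bits) = 0011. This is the CRC / FCS.

0011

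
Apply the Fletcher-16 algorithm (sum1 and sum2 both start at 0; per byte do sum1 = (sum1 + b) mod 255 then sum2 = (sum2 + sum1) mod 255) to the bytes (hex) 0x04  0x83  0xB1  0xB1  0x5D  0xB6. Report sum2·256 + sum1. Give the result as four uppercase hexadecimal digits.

Running sums (mod 255):
  after byte 0 (0x04): sum1=4, sum2=4
  after byte 1 (0x83): sum1=135, sum2=139
  after byte 2 (0xB1): sum1=57, sum2=196
  after byte 3 (0xB1): sum1=234, sum2=175
  after byte 4 (0x5D): sum1=72, sum2=247
  after byte 5 (0xB6): sum1=254, sum2=246
Checksum = sum2·256 + sum1 = 246·256 + 254 = 63230 = 0xF6FE.

F6FE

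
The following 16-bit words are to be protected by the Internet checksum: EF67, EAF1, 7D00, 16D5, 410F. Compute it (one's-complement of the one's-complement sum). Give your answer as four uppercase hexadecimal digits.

One's-complement addition (fold any carry out of bit 15 back into bit 0):
  0xEF67 + 0xEAF1 = 0x1DA58 → wrap carry → 0xDA59
  0xDA59 + 0x7D00 = 0x15759 → wrap carry → 0x575A
  0x575A + 0x16D5 = 0x06E2F
  0x6E2F + 0x410F = 0x0AF3E
One's-complement sum = 0xAF3E.
Checksum = ~0xAF3E & 0xFFFF = 0x50C1.

50C1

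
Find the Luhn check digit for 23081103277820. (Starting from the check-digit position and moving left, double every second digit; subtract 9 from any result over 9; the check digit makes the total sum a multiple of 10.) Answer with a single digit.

3

Partial digits right→left: 0 2 8 7 7 2 3 0 1 1 8 0 3 2
Double every second digit counting from the check-digit position (so the 1st, 3rd, 5th, ... of the partial from the right).
  doubled (with −9 where >9): 0 7 5 6 2 7 6 → sum 33
  kept as-is: 2 7 2 0 1 0 2 → sum 14
Total = 33 + 14 = 47.
Check digit = (10 − (47 mod 10)) mod 10 = 3.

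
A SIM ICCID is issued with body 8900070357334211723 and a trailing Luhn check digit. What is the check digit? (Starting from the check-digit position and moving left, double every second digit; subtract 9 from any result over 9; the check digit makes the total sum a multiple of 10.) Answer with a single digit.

1

Partial digits right→left: 3 2 7 1 1 2 4 3 3 7 5 3 0 7 0 0 0 9 8
Double every second digit counting from the check-digit position (so the 1st, 3rd, 5th, ... of the partial from the right).
  doubled (with −9 where >9): 6 5 2 8 6 1 0 0 0 7 → sum 35
  kept as-is: 2 1 2 3 7 3 7 0 9 → sum 34
Total = 35 + 34 = 69.
Check digit = (10 − (69 mod 10)) mod 10 = 1.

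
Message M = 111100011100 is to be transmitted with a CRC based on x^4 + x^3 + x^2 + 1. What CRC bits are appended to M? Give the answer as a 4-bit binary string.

0111

Append 4 zeros: 1111000111000000. Divide by 11101 (XOR where the leading bit is 1):
  pos 0: 11110 XOR 11101 = 00011
  pos 3: 11001 XOR 11101 = 00100
  pos 5: 10011 XOR 11101 = 01110
  pos 6: 11100 XOR 11101 = 00001
  pos 10: 10000 XOR 11101 = 01101
  pos 11: 11010 XOR 11101 = 00111
Remainder (last 4 bits) = 0111. This is the CRC / FCS.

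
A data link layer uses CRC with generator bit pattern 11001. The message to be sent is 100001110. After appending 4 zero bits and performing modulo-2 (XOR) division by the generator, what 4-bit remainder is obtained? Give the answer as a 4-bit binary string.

Append 4 zeros: 1000011100000. Divide by 11001 (XOR where the leading bit is 1):
  pos 0: 10000 XOR 11001 = 01001
  pos 1: 10011 XOR 11001 = 01010
  pos 2: 10101 XOR 11001 = 01100
  pos 3: 11001 XOR 11001 = 00000
Remainder (last 4 bits) = 0000. This is the CRC / FCS.

0000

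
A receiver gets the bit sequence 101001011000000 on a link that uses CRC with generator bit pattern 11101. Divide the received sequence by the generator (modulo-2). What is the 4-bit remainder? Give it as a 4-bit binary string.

1101

Modulo-2 division of 101001011000000 by 11101:
  pos 0: 10100 XOR 11101 = 01001
  pos 1: 10011 XOR 11101 = 01110
  pos 2: 11100 XOR 11101 = 00001
  pos 6: 11100 XOR 11101 = 00001
  pos 10: 10000 XOR 11101 = 01101
Remainder = 1101 (nonzero — an error is detected).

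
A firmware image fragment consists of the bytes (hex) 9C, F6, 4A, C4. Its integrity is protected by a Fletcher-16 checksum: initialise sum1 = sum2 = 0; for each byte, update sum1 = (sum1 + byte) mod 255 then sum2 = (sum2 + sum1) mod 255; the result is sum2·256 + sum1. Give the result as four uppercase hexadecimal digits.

Running sums (mod 255):
  after byte 0 (9C): sum1=156, sum2=156
  after byte 1 (F6): sum1=147, sum2=48
  after byte 2 (4A): sum1=221, sum2=14
  after byte 3 (C4): sum1=162, sum2=176
Checksum = sum2·256 + sum1 = 176·256 + 162 = 45218 = 0xB0A2.

B0A2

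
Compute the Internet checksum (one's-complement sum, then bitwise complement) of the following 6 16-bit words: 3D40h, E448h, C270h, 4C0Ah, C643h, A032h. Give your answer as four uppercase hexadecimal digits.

6985

One's-complement addition (fold any carry out of bit 15 back into bit 0):
  0x3D40 + 0xE448 = 0x12188 → wrap carry → 0x2189
  0x2189 + 0xC270 = 0x0E3F9
  0xE3F9 + 0x4C0A = 0x13003 → wrap carry → 0x3004
  0x3004 + 0xC643 = 0x0F647
  0xF647 + 0xA032 = 0x19679 → wrap carry → 0x967A
One's-complement sum = 0x967A.
Checksum = ~0x967A & 0xFFFF = 0x6985.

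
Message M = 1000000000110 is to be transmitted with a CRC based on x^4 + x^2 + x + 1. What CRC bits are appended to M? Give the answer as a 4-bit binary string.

Append 4 zeros: 10000000001100000. Divide by 10111 (XOR where the leading bit is 1):
  pos 0: 10000 XOR 10111 = 00111
  pos 2: 11100 XOR 10111 = 01011
  pos 3: 10110 XOR 10111 = 00001
  pos 7: 10011 XOR 10111 = 00100
  pos 9: 10000 XOR 10111 = 00111
  pos 11: 11100 XOR 10111 = 01011
  pos 12: 10110 XOR 10111 = 00001
Remainder (last 4 bits) = 0001. This is the CRC / FCS.

0001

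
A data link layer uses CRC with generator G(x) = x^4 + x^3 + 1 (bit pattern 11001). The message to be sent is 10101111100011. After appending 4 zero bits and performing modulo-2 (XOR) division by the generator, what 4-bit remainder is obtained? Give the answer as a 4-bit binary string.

Append 4 zeros: 101011111000110000. Divide by 11001 (XOR where the leading bit is 1):
  pos 0: 10101 XOR 11001 = 01100
  pos 1: 11001 XOR 11001 = 00000
  pos 6: 11100 XOR 11001 = 00101
  pos 8: 10101 XOR 11001 = 01100
  pos 9: 11001 XOR 11001 = 00000
Remainder (last 4 bits) = 0000. This is the CRC / FCS.

0000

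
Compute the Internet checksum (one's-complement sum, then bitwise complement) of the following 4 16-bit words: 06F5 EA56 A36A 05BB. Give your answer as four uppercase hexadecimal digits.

One's-complement addition (fold any carry out of bit 15 back into bit 0):
  0x06F5 + 0xEA56 = 0x0F14B
  0xF14B + 0xA36A = 0x194B5 → wrap carry → 0x94B6
  0x94B6 + 0x05BB = 0x09A71
One's-complement sum = 0x9A71.
Checksum = ~0x9A71 & 0xFFFF = 0x658E.

658E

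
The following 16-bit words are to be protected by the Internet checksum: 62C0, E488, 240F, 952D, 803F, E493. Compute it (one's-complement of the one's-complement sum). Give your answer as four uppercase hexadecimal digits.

One's-complement addition (fold any carry out of bit 15 back into bit 0):
  0x62C0 + 0xE488 = 0x14748 → wrap carry → 0x4749
  0x4749 + 0x240F = 0x06B58
  0x6B58 + 0x952D = 0x10085 → wrap carry → 0x0086
  0x0086 + 0x803F = 0x080C5
  0x80C5 + 0xE493 = 0x16558 → wrap carry → 0x6559
One's-complement sum = 0x6559.
Checksum = ~0x6559 & 0xFFFF = 0x9AA6.

9AA6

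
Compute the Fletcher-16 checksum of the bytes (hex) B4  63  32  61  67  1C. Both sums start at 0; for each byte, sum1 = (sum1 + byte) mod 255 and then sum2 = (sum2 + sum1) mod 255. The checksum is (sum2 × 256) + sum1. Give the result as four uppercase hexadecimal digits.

052F

Running sums (mod 255):
  after byte 0 (B4): sum1=180, sum2=180
  after byte 1 (63): sum1=24, sum2=204
  after byte 2 (32): sum1=74, sum2=23
  after byte 3 (61): sum1=171, sum2=194
  after byte 4 (67): sum1=19, sum2=213
  after byte 5 (1C): sum1=47, sum2=5
Checksum = sum2·256 + sum1 = 5·256 + 47 = 1327 = 0x052F.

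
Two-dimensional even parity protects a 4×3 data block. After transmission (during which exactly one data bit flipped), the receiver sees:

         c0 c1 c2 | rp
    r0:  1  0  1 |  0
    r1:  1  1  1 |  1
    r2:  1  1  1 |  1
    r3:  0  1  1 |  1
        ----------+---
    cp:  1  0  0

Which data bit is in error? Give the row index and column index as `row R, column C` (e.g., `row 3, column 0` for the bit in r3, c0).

Recompute each row's even parity and compare to rp:
  r0: data parity 0, sent rp 0 → ok
  r1: data parity 1, sent rp 1 → ok
  r2: data parity 1, sent rp 1 → ok
  r3: data parity 0, sent rp 1 → mismatch
Recompute each column's even parity and compare to cp:
  c0: data parity 1, sent cp 1 → ok
  c1: data parity 1, sent cp 0 → mismatch
  c2: data parity 0, sent cp 0 → ok
Exactly one row (r3) and one column (c1) fail → the flipped bit is at their intersection.

row 3, column 1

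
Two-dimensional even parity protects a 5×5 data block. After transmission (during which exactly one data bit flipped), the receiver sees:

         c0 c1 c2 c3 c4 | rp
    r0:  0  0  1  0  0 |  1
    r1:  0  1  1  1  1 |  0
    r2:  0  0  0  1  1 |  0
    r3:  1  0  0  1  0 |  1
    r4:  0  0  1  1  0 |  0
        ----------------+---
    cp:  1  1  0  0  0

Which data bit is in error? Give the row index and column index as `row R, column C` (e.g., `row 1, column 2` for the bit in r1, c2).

row 3, column 2

Recompute each row's even parity and compare to rp:
  r0: data parity 1, sent rp 1 → ok
  r1: data parity 0, sent rp 0 → ok
  r2: data parity 0, sent rp 0 → ok
  r3: data parity 0, sent rp 1 → mismatch
  r4: data parity 0, sent rp 0 → ok
Recompute each column's even parity and compare to cp:
  c0: data parity 1, sent cp 1 → ok
  c1: data parity 1, sent cp 1 → ok
  c2: data parity 1, sent cp 0 → mismatch
  c3: data parity 0, sent cp 0 → ok
  c4: data parity 0, sent cp 0 → ok
Exactly one row (r3) and one column (c2) fail → the flipped bit is at their intersection.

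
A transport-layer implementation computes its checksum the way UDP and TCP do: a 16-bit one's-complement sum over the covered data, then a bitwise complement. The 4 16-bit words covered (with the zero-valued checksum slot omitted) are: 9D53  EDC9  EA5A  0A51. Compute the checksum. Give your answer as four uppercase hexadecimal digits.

8036

One's-complement addition (fold any carry out of bit 15 back into bit 0):
  0x9D53 + 0xEDC9 = 0x18B1C → wrap carry → 0x8B1D
  0x8B1D + 0xEA5A = 0x17577 → wrap carry → 0x7578
  0x7578 + 0x0A51 = 0x07FC9
One's-complement sum = 0x7FC9.
Checksum = ~0x7FC9 & 0xFFFF = 0x8036.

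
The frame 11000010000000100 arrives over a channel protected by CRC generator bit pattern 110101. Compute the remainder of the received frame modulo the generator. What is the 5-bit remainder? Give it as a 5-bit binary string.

00000

Modulo-2 division of 11000010000000100 by 110101:
  pos 0: 110000 XOR 110101 = 000101
  pos 3: 101100 XOR 110101 = 011001
  pos 4: 110010 XOR 110101 = 000111
  pos 7: 111000 XOR 110101 = 001101
  pos 9: 110101 XOR 110101 = 000000
Remainder = 00000 (zero — the frame passes the CRC check).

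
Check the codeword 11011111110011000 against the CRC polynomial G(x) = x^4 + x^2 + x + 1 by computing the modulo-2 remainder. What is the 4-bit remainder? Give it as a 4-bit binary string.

Modulo-2 division of 11011111110011000 by 10111:
  pos 0: 11011 XOR 10111 = 01100
  pos 1: 11001 XOR 10111 = 01110
  pos 2: 11101 XOR 10111 = 01010
  pos 3: 10101 XOR 10111 = 00010
  pos 6: 10110 XOR 10111 = 00001
  pos 10: 10110 XOR 10111 = 00001
Remainder = 0100 (nonzero — an error is detected).

0100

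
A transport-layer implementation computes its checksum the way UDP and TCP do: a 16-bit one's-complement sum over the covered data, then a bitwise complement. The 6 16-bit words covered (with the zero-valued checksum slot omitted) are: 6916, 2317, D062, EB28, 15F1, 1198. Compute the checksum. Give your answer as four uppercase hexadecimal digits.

One's-complement addition (fold any carry out of bit 15 back into bit 0):
  0x6916 + 0x2317 = 0x08C2D
  0x8C2D + 0xD062 = 0x15C8F → wrap carry → 0x5C90
  0x5C90 + 0xEB28 = 0x147B8 → wrap carry → 0x47B9
  0x47B9 + 0x15F1 = 0x05DAA
  0x5DAA + 0x1198 = 0x06F42
One's-complement sum = 0x6F42.
Checksum = ~0x6F42 & 0xFFFF = 0x90BD.

90BD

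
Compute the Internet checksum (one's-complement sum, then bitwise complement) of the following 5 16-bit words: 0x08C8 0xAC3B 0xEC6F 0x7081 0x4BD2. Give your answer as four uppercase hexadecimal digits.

One's-complement addition (fold any carry out of bit 15 back into bit 0):
  0x08C8 + 0xAC3B = 0x0B503
  0xB503 + 0xEC6F = 0x1A172 → wrap carry → 0xA173
  0xA173 + 0x7081 = 0x111F4 → wrap carry → 0x11F5
  0x11F5 + 0x4BD2 = 0x05DC7
One's-complement sum = 0x5DC7.
Checksum = ~0x5DC7 & 0xFFFF = 0xA238.

A238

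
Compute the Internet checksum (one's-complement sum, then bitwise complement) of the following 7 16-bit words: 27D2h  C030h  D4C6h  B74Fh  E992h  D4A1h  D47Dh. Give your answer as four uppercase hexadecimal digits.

F933

One's-complement addition (fold any carry out of bit 15 back into bit 0):
  0x27D2 + 0xC030 = 0x0E802
  0xE802 + 0xD4C6 = 0x1BCC8 → wrap carry → 0xBCC9
  0xBCC9 + 0xB74F = 0x17418 → wrap carry → 0x7419
  0x7419 + 0xE992 = 0x15DAB → wrap carry → 0x5DAC
  0x5DAC + 0xD4A1 = 0x1324D → wrap carry → 0x324E
  0x324E + 0xD47D = 0x106CB → wrap carry → 0x06CC
One's-complement sum = 0x06CC.
Checksum = ~0x06CC & 0xFFFF = 0xF933.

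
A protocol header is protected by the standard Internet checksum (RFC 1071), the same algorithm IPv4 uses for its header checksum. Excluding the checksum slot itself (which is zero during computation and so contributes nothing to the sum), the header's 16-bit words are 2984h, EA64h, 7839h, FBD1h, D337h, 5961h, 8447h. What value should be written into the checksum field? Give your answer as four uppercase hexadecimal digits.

C72A

One's-complement addition (fold any carry out of bit 15 back into bit 0):
  0x2984 + 0xEA64 = 0x113E8 → wrap carry → 0x13E9
  0x13E9 + 0x7839 = 0x08C22
  0x8C22 + 0xFBD1 = 0x187F3 → wrap carry → 0x87F4
  0x87F4 + 0xD337 = 0x15B2B → wrap carry → 0x5B2C
  0x5B2C + 0x5961 = 0x0B48D
  0xB48D + 0x8447 = 0x138D4 → wrap carry → 0x38D5
One's-complement sum = 0x38D5.
Checksum = ~0x38D5 & 0xFFFF = 0xC72A.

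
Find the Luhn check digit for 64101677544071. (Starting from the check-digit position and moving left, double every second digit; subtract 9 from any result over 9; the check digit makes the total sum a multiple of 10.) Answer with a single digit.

3

Partial digits right→left: 1 7 0 4 4 5 7 7 6 1 0 1 4 6
Double every second digit counting from the check-digit position (so the 1st, 3rd, 5th, ... of the partial from the right).
  doubled (with −9 where >9): 2 0 8 5 3 0 8 → sum 26
  kept as-is: 7 4 5 7 1 1 6 → sum 31
Total = 26 + 31 = 57.
Check digit = (10 − (57 mod 10)) mod 10 = 3.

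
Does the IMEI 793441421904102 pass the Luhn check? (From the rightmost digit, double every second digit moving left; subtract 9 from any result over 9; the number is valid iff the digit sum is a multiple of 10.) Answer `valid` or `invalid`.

invalid

From the right, keep odd positions and double even positions (subtract 9 from any doubled value over 9):
  doubled (positions 2,4,...): 0 8 9 4 2 8 9 → sum 40
  kept (positions 1,3,...): 2 1 0 1 4 4 3 7 → sum 22
Total = 62.
62 mod 10 = 2, so the number is invalid.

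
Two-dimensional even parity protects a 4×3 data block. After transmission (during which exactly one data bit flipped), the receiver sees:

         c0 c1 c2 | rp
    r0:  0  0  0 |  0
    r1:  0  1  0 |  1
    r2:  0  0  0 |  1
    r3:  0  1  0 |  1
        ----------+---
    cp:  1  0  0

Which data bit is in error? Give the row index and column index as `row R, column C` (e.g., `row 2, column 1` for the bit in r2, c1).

Recompute each row's even parity and compare to rp:
  r0: data parity 0, sent rp 0 → ok
  r1: data parity 1, sent rp 1 → ok
  r2: data parity 0, sent rp 1 → mismatch
  r3: data parity 1, sent rp 1 → ok
Recompute each column's even parity and compare to cp:
  c0: data parity 0, sent cp 1 → mismatch
  c1: data parity 0, sent cp 0 → ok
  c2: data parity 0, sent cp 0 → ok
Exactly one row (r2) and one column (c0) fail → the flipped bit is at their intersection.

row 2, column 0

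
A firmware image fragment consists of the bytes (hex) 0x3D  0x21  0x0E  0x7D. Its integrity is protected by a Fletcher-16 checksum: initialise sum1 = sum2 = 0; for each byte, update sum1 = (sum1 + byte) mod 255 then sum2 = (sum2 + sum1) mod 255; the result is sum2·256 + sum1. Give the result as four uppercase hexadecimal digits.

Running sums (mod 255):
  after byte 0 (0x3D): sum1=61, sum2=61
  after byte 1 (0x21): sum1=94, sum2=155
  after byte 2 (0x0E): sum1=108, sum2=8
  after byte 3 (0x7D): sum1=233, sum2=241
Checksum = sum2·256 + sum1 = 241·256 + 233 = 61929 = 0xF1E9.

F1E9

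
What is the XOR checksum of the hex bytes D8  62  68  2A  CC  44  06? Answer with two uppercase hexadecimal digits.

76

XOR the bytes together:
  start with 0xD8
  0xD8 ⊕ 0x62 = 0xBA
  0xBA ⊕ 0x68 = 0xD2
  0xD2 ⊕ 0x2A = 0xF8
  0xF8 ⊕ 0xCC = 0x34
  0x34 ⊕ 0x44 = 0x70
  0x70 ⊕ 0x06 = 0x76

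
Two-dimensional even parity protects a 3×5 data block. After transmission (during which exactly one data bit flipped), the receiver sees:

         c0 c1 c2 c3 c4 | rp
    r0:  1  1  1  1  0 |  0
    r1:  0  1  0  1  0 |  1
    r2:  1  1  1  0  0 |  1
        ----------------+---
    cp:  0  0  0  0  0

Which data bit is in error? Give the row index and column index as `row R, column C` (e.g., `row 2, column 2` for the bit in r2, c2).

Recompute each row's even parity and compare to rp:
  r0: data parity 0, sent rp 0 → ok
  r1: data parity 0, sent rp 1 → mismatch
  r2: data parity 1, sent rp 1 → ok
Recompute each column's even parity and compare to cp:
  c0: data parity 0, sent cp 0 → ok
  c1: data parity 1, sent cp 0 → mismatch
  c2: data parity 0, sent cp 0 → ok
  c3: data parity 0, sent cp 0 → ok
  c4: data parity 0, sent cp 0 → ok
Exactly one row (r1) and one column (c1) fail → the flipped bit is at their intersection.

row 1, column 1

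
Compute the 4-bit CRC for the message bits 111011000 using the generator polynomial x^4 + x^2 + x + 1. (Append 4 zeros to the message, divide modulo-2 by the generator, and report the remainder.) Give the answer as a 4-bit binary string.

0010

Append 4 zeros: 1110110000000. Divide by 10111 (XOR where the leading bit is 1):
  pos 0: 11101 XOR 10111 = 01010
  pos 1: 10101 XOR 10111 = 00010
  pos 4: 10000 XOR 10111 = 00111
  pos 6: 11100 XOR 10111 = 01011
  pos 7: 10110 XOR 10111 = 00001
Remainder (last 4 bits) = 0010. This is the CRC / FCS.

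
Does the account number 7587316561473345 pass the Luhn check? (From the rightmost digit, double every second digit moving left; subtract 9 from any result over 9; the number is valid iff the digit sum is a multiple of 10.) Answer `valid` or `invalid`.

From the right, keep odd positions and double even positions (subtract 9 from any doubled value over 9):
  doubled (positions 2,4,...): 8 6 8 3 3 6 7 5 → sum 46
  kept (positions 1,3,...): 5 3 7 1 5 1 7 5 → sum 34
Total = 80.
80 mod 10 = 0, so the number is valid.

valid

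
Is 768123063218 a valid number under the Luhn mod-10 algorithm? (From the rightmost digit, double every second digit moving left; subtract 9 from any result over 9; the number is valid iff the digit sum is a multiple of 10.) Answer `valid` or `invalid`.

From the right, keep odd positions and double even positions (subtract 9 from any doubled value over 9):
  doubled (positions 2,4,...): 2 6 0 4 7 5 → sum 24
  kept (positions 1,3,...): 8 2 6 3 1 6 → sum 26
Total = 50.
50 mod 10 = 0, so the number is valid.

valid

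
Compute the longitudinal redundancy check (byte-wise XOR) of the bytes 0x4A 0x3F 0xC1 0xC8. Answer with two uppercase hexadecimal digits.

XOR the bytes together:
  start with 0x4A
  0x4A ⊕ 0x3F = 0x75
  0x75 ⊕ 0xC1 = 0xB4
  0xB4 ⊕ 0xC8 = 0x7C

7C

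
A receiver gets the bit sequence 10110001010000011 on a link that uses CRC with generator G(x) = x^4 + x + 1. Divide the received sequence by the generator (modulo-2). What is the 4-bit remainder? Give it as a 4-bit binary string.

0100

Modulo-2 division of 10110001010000011 by 10011:
  pos 0: 10110 XOR 10011 = 00101
  pos 2: 10100 XOR 10011 = 00111
  pos 4: 11110 XOR 10011 = 01101
  pos 5: 11011 XOR 10011 = 01000
  pos 6: 10000 XOR 10011 = 00011
  pos 9: 11000 XOR 10011 = 01011
  pos 10: 10110 XOR 10011 = 00101
  pos 12: 10111 XOR 10011 = 00100
Remainder = 0100 (nonzero — an error is detected).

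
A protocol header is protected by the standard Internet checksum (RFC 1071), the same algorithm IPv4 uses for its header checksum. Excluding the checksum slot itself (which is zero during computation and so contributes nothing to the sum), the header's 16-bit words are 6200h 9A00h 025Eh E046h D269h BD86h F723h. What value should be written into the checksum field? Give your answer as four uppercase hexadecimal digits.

9A45

One's-complement addition (fold any carry out of bit 15 back into bit 0):
  0x6200 + 0x9A00 = 0x0FC00
  0xFC00 + 0x025E = 0x0FE5E
  0xFE5E + 0xE046 = 0x1DEA4 → wrap carry → 0xDEA5
  0xDEA5 + 0xD269 = 0x1B10E → wrap carry → 0xB10F
  0xB10F + 0xBD86 = 0x16E95 → wrap carry → 0x6E96
  0x6E96 + 0xF723 = 0x165B9 → wrap carry → 0x65BA
One's-complement sum = 0x65BA.
Checksum = ~0x65BA & 0xFFFF = 0x9A45.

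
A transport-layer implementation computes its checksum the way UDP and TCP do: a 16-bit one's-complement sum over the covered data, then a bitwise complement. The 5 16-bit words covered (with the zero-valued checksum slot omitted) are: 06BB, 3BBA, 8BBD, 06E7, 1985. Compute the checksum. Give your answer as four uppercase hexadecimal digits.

1161

One's-complement addition (fold any carry out of bit 15 back into bit 0):
  0x06BB + 0x3BBA = 0x04275
  0x4275 + 0x8BBD = 0x0CE32
  0xCE32 + 0x06E7 = 0x0D519
  0xD519 + 0x1985 = 0x0EE9E
One's-complement sum = 0xEE9E.
Checksum = ~0xEE9E & 0xFFFF = 0x1161.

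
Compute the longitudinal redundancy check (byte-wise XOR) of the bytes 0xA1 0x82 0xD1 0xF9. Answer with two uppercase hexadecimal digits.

XOR the bytes together:
  start with 0xA1
  0xA1 ⊕ 0x82 = 0x23
  0x23 ⊕ 0xD1 = 0xF2
  0xF2 ⊕ 0xF9 = 0x0B

0B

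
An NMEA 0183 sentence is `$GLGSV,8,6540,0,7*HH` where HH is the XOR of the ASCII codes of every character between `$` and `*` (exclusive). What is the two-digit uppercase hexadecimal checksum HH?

XOR the ASCII codes of the payload characters:
  'G' = 0x47 → acc = 0x47
  'L' = 0x4C → acc = 0x0B
  'G' = 0x47 → acc = 0x4C
  'S' = 0x53 → acc = 0x1F
  'V' = 0x56 → acc = 0x49
  ',' = 0x2C → acc = 0x65
  '8' = 0x38 → acc = 0x5D
  ',' = 0x2C → acc = 0x71
  '6' = 0x36 → acc = 0x47
  '5' = 0x35 → acc = 0x72
  '4' = 0x34 → acc = 0x46
  '0' = 0x30 → acc = 0x76
  ',' = 0x2C → acc = 0x5A
  '0' = 0x30 → acc = 0x6A
  ',' = 0x2C → acc = 0x46
  '7' = 0x37 → acc = 0x71
Checksum = 0x71.

71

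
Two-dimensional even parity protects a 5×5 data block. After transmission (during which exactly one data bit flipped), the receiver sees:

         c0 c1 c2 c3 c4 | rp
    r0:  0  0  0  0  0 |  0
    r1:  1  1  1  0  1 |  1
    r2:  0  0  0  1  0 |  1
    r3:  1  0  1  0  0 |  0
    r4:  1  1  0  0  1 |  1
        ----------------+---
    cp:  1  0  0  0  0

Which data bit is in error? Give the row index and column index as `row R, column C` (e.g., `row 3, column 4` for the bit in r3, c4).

row 1, column 3

Recompute each row's even parity and compare to rp:
  r0: data parity 0, sent rp 0 → ok
  r1: data parity 0, sent rp 1 → mismatch
  r2: data parity 1, sent rp 1 → ok
  r3: data parity 0, sent rp 0 → ok
  r4: data parity 1, sent rp 1 → ok
Recompute each column's even parity and compare to cp:
  c0: data parity 1, sent cp 1 → ok
  c1: data parity 0, sent cp 0 → ok
  c2: data parity 0, sent cp 0 → ok
  c3: data parity 1, sent cp 0 → mismatch
  c4: data parity 0, sent cp 0 → ok
Exactly one row (r1) and one column (c3) fail → the flipped bit is at their intersection.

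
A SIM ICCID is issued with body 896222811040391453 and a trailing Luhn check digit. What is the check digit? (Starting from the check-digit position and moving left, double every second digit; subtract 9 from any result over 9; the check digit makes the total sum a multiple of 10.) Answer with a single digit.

0

Partial digits right→left: 3 5 4 1 9 3 0 4 0 1 1 8 2 2 2 6 9 8
Double every second digit counting from the check-digit position (so the 1st, 3rd, 5th, ... of the partial from the right).
  doubled (with −9 where >9): 6 8 9 0 0 2 4 4 9 → sum 42
  kept as-is: 5 1 3 4 1 8 2 6 8 → sum 38
Total = 42 + 38 = 80.
Check digit = (10 − (80 mod 10)) mod 10 = 0.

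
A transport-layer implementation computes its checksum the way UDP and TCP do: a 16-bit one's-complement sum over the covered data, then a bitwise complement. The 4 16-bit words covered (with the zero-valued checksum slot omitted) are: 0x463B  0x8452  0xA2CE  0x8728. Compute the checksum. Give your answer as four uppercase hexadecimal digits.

One's-complement addition (fold any carry out of bit 15 back into bit 0):
  0x463B + 0x8452 = 0x0CA8D
  0xCA8D + 0xA2CE = 0x16D5B → wrap carry → 0x6D5C
  0x6D5C + 0x8728 = 0x0F484
One's-complement sum = 0xF484.
Checksum = ~0xF484 & 0xFFFF = 0x0B7B.

0B7B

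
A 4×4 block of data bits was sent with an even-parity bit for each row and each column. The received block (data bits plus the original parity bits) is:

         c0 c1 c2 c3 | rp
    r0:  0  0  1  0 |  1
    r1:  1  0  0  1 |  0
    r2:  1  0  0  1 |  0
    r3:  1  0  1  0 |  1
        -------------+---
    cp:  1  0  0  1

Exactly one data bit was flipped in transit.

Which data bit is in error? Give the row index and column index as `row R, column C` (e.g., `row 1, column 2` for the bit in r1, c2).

row 3, column 3

Recompute each row's even parity and compare to rp:
  r0: data parity 1, sent rp 1 → ok
  r1: data parity 0, sent rp 0 → ok
  r2: data parity 0, sent rp 0 → ok
  r3: data parity 0, sent rp 1 → mismatch
Recompute each column's even parity and compare to cp:
  c0: data parity 1, sent cp 1 → ok
  c1: data parity 0, sent cp 0 → ok
  c2: data parity 0, sent cp 0 → ok
  c3: data parity 0, sent cp 1 → mismatch
Exactly one row (r3) and one column (c3) fail → the flipped bit is at their intersection.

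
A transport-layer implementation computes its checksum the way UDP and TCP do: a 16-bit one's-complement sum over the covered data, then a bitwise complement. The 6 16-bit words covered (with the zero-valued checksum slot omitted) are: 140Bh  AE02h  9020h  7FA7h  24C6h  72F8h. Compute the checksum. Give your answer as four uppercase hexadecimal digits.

One's-complement addition (fold any carry out of bit 15 back into bit 0):
  0x140B + 0xAE02 = 0x0C20D
  0xC20D + 0x9020 = 0x1522D → wrap carry → 0x522E
  0x522E + 0x7FA7 = 0x0D1D5
  0xD1D5 + 0x24C6 = 0x0F69B
  0xF69B + 0x72F8 = 0x16993 → wrap carry → 0x6994
One's-complement sum = 0x6994.
Checksum = ~0x6994 & 0xFFFF = 0x966B.

966B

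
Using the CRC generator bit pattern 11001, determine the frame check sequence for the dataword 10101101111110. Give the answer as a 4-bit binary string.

Append 4 zeros: 101011011111100000. Divide by 11001 (XOR where the leading bit is 1):
  pos 0: 10101 XOR 11001 = 01100
  pos 1: 11001 XOR 11001 = 00000
  pos 7: 11111 XOR 11001 = 00110
  pos 9: 11010 XOR 11001 = 00011
  pos 12: 11000 XOR 11001 = 00001
Remainder (last 4 bits) = 0010. This is the CRC / FCS.

0010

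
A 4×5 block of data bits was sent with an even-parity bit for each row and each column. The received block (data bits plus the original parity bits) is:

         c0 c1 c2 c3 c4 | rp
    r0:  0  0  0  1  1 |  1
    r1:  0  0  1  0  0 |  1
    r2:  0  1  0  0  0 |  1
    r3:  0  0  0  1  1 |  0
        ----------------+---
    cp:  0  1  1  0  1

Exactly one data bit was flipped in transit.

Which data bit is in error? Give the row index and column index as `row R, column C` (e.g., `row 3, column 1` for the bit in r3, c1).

Recompute each row's even parity and compare to rp:
  r0: data parity 0, sent rp 1 → mismatch
  r1: data parity 1, sent rp 1 → ok
  r2: data parity 1, sent rp 1 → ok
  r3: data parity 0, sent rp 0 → ok
Recompute each column's even parity and compare to cp:
  c0: data parity 0, sent cp 0 → ok
  c1: data parity 1, sent cp 1 → ok
  c2: data parity 1, sent cp 1 → ok
  c3: data parity 0, sent cp 0 → ok
  c4: data parity 0, sent cp 1 → mismatch
Exactly one row (r0) and one column (c4) fail → the flipped bit is at their intersection.

row 0, column 4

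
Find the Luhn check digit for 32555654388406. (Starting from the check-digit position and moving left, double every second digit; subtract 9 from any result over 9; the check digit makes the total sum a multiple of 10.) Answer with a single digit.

Partial digits right→left: 6 0 4 8 8 3 4 5 6 5 5 5 2 3
Double every second digit counting from the check-digit position (so the 1st, 3rd, 5th, ... of the partial from the right).
  doubled (with −9 where >9): 3 8 7 8 3 1 4 → sum 34
  kept as-is: 0 8 3 5 5 5 3 → sum 29
Total = 34 + 29 = 63.
Check digit = (10 − (63 mod 10)) mod 10 = 7.

7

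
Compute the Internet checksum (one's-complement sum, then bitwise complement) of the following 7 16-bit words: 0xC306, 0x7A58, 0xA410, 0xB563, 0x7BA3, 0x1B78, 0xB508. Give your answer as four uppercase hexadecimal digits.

One's-complement addition (fold any carry out of bit 15 back into bit 0):
  0xC306 + 0x7A58 = 0x13D5E → wrap carry → 0x3D5F
  0x3D5F + 0xA410 = 0x0E16F
  0xE16F + 0xB563 = 0x196D2 → wrap carry → 0x96D3
  0x96D3 + 0x7BA3 = 0x11276 → wrap carry → 0x1277
  0x1277 + 0x1B78 = 0x02DEF
  0x2DEF + 0xB508 = 0x0E2F7
One's-complement sum = 0xE2F7.
Checksum = ~0xE2F7 & 0xFFFF = 0x1D08.

1D08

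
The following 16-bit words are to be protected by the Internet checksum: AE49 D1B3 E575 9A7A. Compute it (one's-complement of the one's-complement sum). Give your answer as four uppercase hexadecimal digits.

One's-complement addition (fold any carry out of bit 15 back into bit 0):
  0xAE49 + 0xD1B3 = 0x17FFC → wrap carry → 0x7FFD
  0x7FFD + 0xE575 = 0x16572 → wrap carry → 0x6573
  0x6573 + 0x9A7A = 0x0FFED
One's-complement sum = 0xFFED.
Checksum = ~0xFFED & 0xFFFF = 0x0012.

0012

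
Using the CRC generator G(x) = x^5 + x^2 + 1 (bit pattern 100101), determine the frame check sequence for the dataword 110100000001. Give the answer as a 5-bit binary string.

11101

Append 5 zeros: 11010000000100000. Divide by 100101 (XOR where the leading bit is 1):
  pos 0: 110100 XOR 100101 = 010001
  pos 1: 100010 XOR 100101 = 000111
  pos 4: 111000 XOR 100101 = 011101
  pos 5: 111010 XOR 100101 = 011111
  pos 6: 111111 XOR 100101 = 011010
  pos 7: 110100 XOR 100101 = 010001
  pos 8: 100010 XOR 100101 = 000111
  pos 11: 111000 XOR 100101 = 011101
Remainder (last 5 bits) = 11101. This is the CRC / FCS.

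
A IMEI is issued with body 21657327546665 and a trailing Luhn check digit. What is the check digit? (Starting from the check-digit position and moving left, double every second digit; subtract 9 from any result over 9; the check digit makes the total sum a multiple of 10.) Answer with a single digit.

0

Partial digits right→left: 5 6 6 6 4 5 7 2 3 7 5 6 1 2
Double every second digit counting from the check-digit position (so the 1st, 3rd, 5th, ... of the partial from the right).
  doubled (with −9 where >9): 1 3 8 5 6 1 2 → sum 26
  kept as-is: 6 6 5 2 7 6 2 → sum 34
Total = 26 + 34 = 60.
Check digit = (10 − (60 mod 10)) mod 10 = 0.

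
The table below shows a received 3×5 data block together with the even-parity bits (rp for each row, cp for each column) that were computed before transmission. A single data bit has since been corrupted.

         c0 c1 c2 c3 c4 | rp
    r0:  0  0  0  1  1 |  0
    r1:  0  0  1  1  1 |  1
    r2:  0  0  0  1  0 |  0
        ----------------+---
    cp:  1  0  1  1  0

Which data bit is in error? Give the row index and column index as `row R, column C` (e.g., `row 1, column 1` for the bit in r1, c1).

row 2, column 0

Recompute each row's even parity and compare to rp:
  r0: data parity 0, sent rp 0 → ok
  r1: data parity 1, sent rp 1 → ok
  r2: data parity 1, sent rp 0 → mismatch
Recompute each column's even parity and compare to cp:
  c0: data parity 0, sent cp 1 → mismatch
  c1: data parity 0, sent cp 0 → ok
  c2: data parity 1, sent cp 1 → ok
  c3: data parity 1, sent cp 1 → ok
  c4: data parity 0, sent cp 0 → ok
Exactly one row (r2) and one column (c0) fail → the flipped bit is at their intersection.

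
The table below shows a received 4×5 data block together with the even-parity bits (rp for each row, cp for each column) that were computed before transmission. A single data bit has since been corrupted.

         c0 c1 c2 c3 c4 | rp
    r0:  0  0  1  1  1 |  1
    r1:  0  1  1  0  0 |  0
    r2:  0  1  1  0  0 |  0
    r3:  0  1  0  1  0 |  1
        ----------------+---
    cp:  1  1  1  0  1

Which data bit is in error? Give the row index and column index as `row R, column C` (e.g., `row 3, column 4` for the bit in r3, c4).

row 3, column 0

Recompute each row's even parity and compare to rp:
  r0: data parity 1, sent rp 1 → ok
  r1: data parity 0, sent rp 0 → ok
  r2: data parity 0, sent rp 0 → ok
  r3: data parity 0, sent rp 1 → mismatch
Recompute each column's even parity and compare to cp:
  c0: data parity 0, sent cp 1 → mismatch
  c1: data parity 1, sent cp 1 → ok
  c2: data parity 1, sent cp 1 → ok
  c3: data parity 0, sent cp 0 → ok
  c4: data parity 1, sent cp 1 → ok
Exactly one row (r3) and one column (c0) fail → the flipped bit is at their intersection.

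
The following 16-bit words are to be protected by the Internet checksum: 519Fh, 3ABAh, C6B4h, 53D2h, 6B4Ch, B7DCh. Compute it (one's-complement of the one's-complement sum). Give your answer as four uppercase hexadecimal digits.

35F6

One's-complement addition (fold any carry out of bit 15 back into bit 0):
  0x519F + 0x3ABA = 0x08C59
  0x8C59 + 0xC6B4 = 0x1530D → wrap carry → 0x530E
  0x530E + 0x53D2 = 0x0A6E0
  0xA6E0 + 0x6B4C = 0x1122C → wrap carry → 0x122D
  0x122D + 0xB7DC = 0x0CA09
One's-complement sum = 0xCA09.
Checksum = ~0xCA09 & 0xFFFF = 0x35F6.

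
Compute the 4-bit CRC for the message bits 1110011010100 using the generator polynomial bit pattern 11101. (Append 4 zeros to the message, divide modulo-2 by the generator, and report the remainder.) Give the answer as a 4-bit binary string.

Append 4 zeros: 11100110101000000. Divide by 11101 (XOR where the leading bit is 1):
  pos 0: 11100 XOR 11101 = 00001
  pos 4: 11101 XOR 11101 = 00000
  pos 10: 10000 XOR 11101 = 01101
  pos 11: 11010 XOR 11101 = 00111
Remainder (last 4 bits) = 1110. This is the CRC / FCS.

1110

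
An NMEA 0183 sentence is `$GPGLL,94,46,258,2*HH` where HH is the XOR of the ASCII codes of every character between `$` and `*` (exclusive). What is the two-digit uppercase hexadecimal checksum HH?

52

XOR the ASCII codes of the payload characters:
  'G' = 0x47 → acc = 0x47
  'P' = 0x50 → acc = 0x17
  'G' = 0x47 → acc = 0x50
  'L' = 0x4C → acc = 0x1C
  'L' = 0x4C → acc = 0x50
  ',' = 0x2C → acc = 0x7C
  '9' = 0x39 → acc = 0x45
  '4' = 0x34 → acc = 0x71
  ',' = 0x2C → acc = 0x5D
  '4' = 0x34 → acc = 0x69
  '6' = 0x36 → acc = 0x5F
  ',' = 0x2C → acc = 0x73
  '2' = 0x32 → acc = 0x41
  '5' = 0x35 → acc = 0x74
  '8' = 0x38 → acc = 0x4C
  ',' = 0x2C → acc = 0x60
  '2' = 0x32 → acc = 0x52
Checksum = 0x52.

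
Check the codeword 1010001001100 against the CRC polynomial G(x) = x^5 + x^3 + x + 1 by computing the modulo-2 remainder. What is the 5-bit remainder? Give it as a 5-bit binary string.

10011

Modulo-2 division of 1010001001100 by 101011:
  pos 0: 101000 XOR 101011 = 000011
  pos 4: 111001 XOR 101011 = 010010
  pos 5: 100101 XOR 101011 = 001110
  pos 7: 111000 XOR 101011 = 010011
Remainder = 10011 (nonzero — an error is detected).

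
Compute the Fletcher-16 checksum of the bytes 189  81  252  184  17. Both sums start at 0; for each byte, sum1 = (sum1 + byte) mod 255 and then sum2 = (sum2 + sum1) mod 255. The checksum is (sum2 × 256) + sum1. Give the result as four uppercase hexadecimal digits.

Running sums (mod 255):
  after byte 0 (189): sum1=189, sum2=189
  after byte 1 (81): sum1=15, sum2=204
  after byte 2 (252): sum1=12, sum2=216
  after byte 3 (184): sum1=196, sum2=157
  after byte 4 (17): sum1=213, sum2=115
Checksum = sum2·256 + sum1 = 115·256 + 213 = 29653 = 0x73D5.

73D5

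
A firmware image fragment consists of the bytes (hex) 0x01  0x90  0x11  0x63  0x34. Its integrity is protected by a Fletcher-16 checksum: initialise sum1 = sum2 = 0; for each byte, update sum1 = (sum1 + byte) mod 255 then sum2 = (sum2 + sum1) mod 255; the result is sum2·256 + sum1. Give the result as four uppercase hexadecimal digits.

753A

Running sums (mod 255):
  after byte 0 (0x01): sum1=1, sum2=1
  after byte 1 (0x90): sum1=145, sum2=146
  after byte 2 (0x11): sum1=162, sum2=53
  after byte 3 (0x63): sum1=6, sum2=59
  after byte 4 (0x34): sum1=58, sum2=117
Checksum = sum2·256 + sum1 = 117·256 + 58 = 30010 = 0x753A.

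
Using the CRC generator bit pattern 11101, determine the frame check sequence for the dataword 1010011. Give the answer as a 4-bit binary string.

0000

Append 4 zeros: 10100110000. Divide by 11101 (XOR where the leading bit is 1):
  pos 0: 10100 XOR 11101 = 01001
  pos 1: 10011 XOR 11101 = 01110
  pos 2: 11101 XOR 11101 = 00000
Remainder (last 4 bits) = 0000. This is the CRC / FCS.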